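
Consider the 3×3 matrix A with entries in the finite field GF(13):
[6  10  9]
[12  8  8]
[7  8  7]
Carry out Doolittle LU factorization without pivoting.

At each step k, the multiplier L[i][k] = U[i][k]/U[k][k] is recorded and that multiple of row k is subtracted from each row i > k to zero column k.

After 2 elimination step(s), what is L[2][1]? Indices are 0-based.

k=0: U[0][0]=6
  eliminate (1,0): mult=2, new row 1: (0, 1, 3); set L[1][0]=2
  eliminate (2,0): mult=12, new row 2: (0, 5, 3); set L[2][0]=12
k=1: U[1][1]=1
  eliminate (2,1): mult=5, new row 2: (0, 0, 1); set L[2][1]=5

L[2][1] = 5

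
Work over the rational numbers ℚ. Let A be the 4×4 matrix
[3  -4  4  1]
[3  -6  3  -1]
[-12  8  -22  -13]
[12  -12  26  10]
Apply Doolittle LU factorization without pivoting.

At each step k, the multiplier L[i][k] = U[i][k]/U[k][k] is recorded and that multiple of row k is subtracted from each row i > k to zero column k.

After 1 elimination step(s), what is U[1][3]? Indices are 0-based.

U[1][3] = -2

k=0: U[0][0]=3
  eliminate (1,0): mult=1, new row 1: (0, -2, -1, -2); set L[1][0]=1
  eliminate (2,0): mult=-4, new row 2: (0, -8, -6, -9); set L[2][0]=-4
  eliminate (3,0): mult=4, new row 3: (0, 4, 10, 6); set L[3][0]=4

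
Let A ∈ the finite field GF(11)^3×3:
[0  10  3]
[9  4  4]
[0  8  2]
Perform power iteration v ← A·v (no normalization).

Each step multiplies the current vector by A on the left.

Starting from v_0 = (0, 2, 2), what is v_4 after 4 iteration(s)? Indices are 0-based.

v_0 = (0, 2, 2).
v_1 = A·v_0 = (4, 5, 9).
v_2 = A·v_1 = (0, 4, 3).
v_3 = A·v_2 = (5, 6, 5).
v_4 = A·v_3 = (9, 1, 3).

v_4 = (9, 1, 3)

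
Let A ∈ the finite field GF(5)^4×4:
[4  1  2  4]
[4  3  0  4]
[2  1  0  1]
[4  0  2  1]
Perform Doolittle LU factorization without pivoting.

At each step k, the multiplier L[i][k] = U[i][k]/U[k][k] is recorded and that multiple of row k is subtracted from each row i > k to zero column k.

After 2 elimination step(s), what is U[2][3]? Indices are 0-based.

k=0: U[0][0]=4
  eliminate (1,0): mult=1, new row 1: (0, 2, 3, 0); set L[1][0]=1
  eliminate (2,0): mult=3, new row 2: (0, 3, 4, 4); set L[2][0]=3
  eliminate (3,0): mult=1, new row 3: (0, 4, 0, 2); set L[3][0]=1
k=1: U[1][1]=2
  eliminate (2,1): mult=4, new row 2: (0, 0, 2, 4); set L[2][1]=4
  eliminate (3,1): mult=2, new row 3: (0, 0, 4, 2); set L[3][1]=2

U[2][3] = 4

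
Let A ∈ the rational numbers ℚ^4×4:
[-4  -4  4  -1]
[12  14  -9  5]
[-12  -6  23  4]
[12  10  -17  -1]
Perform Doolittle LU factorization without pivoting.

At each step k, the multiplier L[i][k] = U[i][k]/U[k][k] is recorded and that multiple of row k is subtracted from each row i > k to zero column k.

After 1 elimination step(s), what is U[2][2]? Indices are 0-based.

k=0: U[0][0]=-4
  eliminate (1,0): mult=-3, new row 1: (0, 2, 3, 2); set L[1][0]=-3
  eliminate (2,0): mult=3, new row 2: (0, 6, 11, 7); set L[2][0]=3
  eliminate (3,0): mult=-3, new row 3: (0, -2, -5, -4); set L[3][0]=-3

U[2][2] = 11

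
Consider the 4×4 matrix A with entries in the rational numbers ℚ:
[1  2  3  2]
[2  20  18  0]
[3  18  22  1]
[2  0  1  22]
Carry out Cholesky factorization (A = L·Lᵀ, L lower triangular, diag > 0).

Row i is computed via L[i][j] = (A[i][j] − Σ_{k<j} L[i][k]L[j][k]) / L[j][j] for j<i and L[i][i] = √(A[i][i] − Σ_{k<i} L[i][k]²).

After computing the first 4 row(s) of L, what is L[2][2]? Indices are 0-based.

L[2][2] = 2

Step 1: L[0][0] = √(1) = 1.
  L[1][0] = (2) / L[0][0] = 2.
Step 2: L[1][1] = √(16) = 4.
  L[2][0] = (3) / L[0][0] = 3.
  L[2][1] = (12) / L[1][1] = 3.
Step 3: L[2][2] = √(4) = 2.
  L[3][0] = (2) / L[0][0] = 2.
  L[3][1] = (-4) / L[1][1] = -1.
  L[3][2] = (-2) / L[2][2] = -1.
Step 4: L[3][3] = √(16) = 4.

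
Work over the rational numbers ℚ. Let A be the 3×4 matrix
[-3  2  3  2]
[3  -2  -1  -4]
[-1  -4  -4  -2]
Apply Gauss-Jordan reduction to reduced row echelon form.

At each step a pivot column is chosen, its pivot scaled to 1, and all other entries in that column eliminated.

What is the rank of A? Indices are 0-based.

pivot(0,0)=-3: scale R0 → (1, -2/3, -1, -2/3)
  clear (1,0): R1 −= (3)R0 → (0, 0, 2, -2)
  clear (2,0): R2 −= (-1)R0 → (0, -14/3, -5, -8/3)
pivot(1,1): swap R1↔R2
pivot(1,1)=-14/3: scale R1 → (0, 1, 15/14, 4/7)
  clear (0,1): R0 −= (-2/3)R1 → (1, 0, -2/7, -2/7)
pivot(2,2)=2: scale R2 → (0, 0, 1, -1)
  clear (0,2): R0 −= (-2/7)R2 → (1, 0, 0, -4/7)
  clear (1,2): R1 −= (15/14)R2 → (0, 1, 0, 23/14)

rank = 3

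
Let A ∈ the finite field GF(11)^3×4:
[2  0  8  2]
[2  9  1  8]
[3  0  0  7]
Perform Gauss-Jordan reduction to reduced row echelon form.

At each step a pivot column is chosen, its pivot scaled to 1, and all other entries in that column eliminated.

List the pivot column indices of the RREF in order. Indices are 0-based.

pivot columns: 0, 1, 2

step 1: normalize row 0 (÷2) = (1, 0, 4, 1)
  row 1: subtract 2×row0 = (0, 9, 4, 6)
  row 2: subtract 3×row0 = (0, 0, 10, 4)
step 2: normalize row 1 (÷9) = (0, 1, 9, 8)
step 3: normalize row 2 (÷10) = (0, 0, 1, 7)
  row 0: subtract 4×row2 = (1, 0, 0, 6)
  row 1: subtract 9×row2 = (0, 1, 0, 0)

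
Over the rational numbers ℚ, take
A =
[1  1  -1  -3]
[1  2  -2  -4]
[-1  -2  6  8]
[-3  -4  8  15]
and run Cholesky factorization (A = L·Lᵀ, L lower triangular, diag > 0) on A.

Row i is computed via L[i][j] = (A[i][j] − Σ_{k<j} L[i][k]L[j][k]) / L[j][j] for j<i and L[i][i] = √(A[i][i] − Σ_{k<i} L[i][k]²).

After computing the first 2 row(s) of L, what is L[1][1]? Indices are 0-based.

L[1][1] = 1

Step 1: L[0][0] = √(1) = 1.
  L[1][0] = (1) / L[0][0] = 1.
Step 2: L[1][1] = √(1) = 1.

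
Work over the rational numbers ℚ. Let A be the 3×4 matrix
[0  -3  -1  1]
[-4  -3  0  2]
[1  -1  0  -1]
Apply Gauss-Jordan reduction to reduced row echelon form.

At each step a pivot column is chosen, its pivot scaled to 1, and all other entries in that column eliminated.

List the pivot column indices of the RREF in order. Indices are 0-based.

pivot columns: 0, 1, 2

step 1: exchange rows 0,1
step 1: normalize row 0 (÷-4) = (1, 3/4, 0, -1/2)
  row 2: subtract 1×row0 = (0, -7/4, 0, -1/2)
step 2: normalize row 1 (÷-3) = (0, 1, 1/3, -1/3)
  row 0: subtract 3/4×row1 = (1, 0, -1/4, -1/4)
  row 2: subtract -7/4×row1 = (0, 0, 7/12, -13/12)
step 3: normalize row 2 (÷7/12) = (0, 0, 1, -13/7)
  row 0: subtract -1/4×row2 = (1, 0, 0, -5/7)
  row 1: subtract 1/3×row2 = (0, 1, 0, 2/7)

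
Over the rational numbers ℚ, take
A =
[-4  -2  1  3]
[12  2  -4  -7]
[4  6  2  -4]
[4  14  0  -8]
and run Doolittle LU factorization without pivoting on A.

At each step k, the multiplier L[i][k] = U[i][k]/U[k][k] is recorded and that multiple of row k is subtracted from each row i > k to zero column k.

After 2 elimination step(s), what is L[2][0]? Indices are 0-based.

L[2][0] = -1

k=0: U[0][0]=-4
  eliminate (1,0): mult=-3, new row 1: (0, -4, -1, 2); set L[1][0]=-3
  eliminate (2,0): mult=-1, new row 2: (0, 4, 3, -1); set L[2][0]=-1
  eliminate (3,0): mult=-1, new row 3: (0, 12, 1, -5); set L[3][0]=-1
k=1: U[1][1]=-4
  eliminate (2,1): mult=-1, new row 2: (0, 0, 2, 1); set L[2][1]=-1
  eliminate (3,1): mult=-3, new row 3: (0, 0, -2, 1); set L[3][1]=-3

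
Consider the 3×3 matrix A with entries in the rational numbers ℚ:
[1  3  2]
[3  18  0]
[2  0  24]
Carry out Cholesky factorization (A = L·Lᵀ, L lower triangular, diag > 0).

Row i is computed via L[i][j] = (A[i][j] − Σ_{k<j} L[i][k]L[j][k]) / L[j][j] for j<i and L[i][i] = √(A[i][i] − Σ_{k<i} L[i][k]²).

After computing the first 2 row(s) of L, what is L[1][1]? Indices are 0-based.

L[1][1] = 3

Step 1: L[0][0] = √(1) = 1.
  L[1][0] = (3) / L[0][0] = 3.
Step 2: L[1][1] = √(9) = 3.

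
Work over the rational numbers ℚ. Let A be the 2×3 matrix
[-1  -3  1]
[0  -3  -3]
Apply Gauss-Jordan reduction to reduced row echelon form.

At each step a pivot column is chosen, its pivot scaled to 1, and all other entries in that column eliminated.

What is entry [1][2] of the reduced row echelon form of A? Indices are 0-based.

M[1][2] = 1

step 1: normalize row 0 (÷-1) = (1, 3, -1)
step 2: normalize row 1 (÷-3) = (0, 1, 1)
  row 0: subtract 3×row1 = (1, 0, -4)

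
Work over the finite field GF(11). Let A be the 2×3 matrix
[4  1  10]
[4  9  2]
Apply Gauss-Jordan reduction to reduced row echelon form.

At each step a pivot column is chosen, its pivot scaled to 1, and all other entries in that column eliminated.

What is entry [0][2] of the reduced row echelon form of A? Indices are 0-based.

M[0][2] = 0

pivot(0,0)=4: scale R0 → (1, 3, 8)
  clear (1,0): R1 −= (4)R0 → (0, 8, 3)
pivot(1,1)=8: scale R1 → (0, 1, 10)
  clear (0,1): R0 −= (3)R1 → (1, 0, 0)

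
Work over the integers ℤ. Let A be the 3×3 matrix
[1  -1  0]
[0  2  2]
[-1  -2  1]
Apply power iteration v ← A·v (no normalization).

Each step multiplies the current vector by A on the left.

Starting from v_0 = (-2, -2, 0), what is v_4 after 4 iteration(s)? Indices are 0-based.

v_4 = (-36, 76, -70)

v_0 = (-2, -2, 0).
v_1 = A·v_0 = (0, -4, 6).
v_2 = A·v_1 = (4, 4, 14).
v_3 = A·v_2 = (0, 36, 2).
v_4 = A·v_3 = (-36, 76, -70).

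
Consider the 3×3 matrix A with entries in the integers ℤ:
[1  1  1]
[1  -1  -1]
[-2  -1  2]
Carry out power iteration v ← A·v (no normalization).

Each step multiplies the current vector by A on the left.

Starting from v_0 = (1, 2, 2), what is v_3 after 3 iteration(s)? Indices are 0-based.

v_3 = (3, 1, -26)

v_0 = (1, 2, 2).
v_1 = A·v_0 = (5, -3, 0).
v_2 = A·v_1 = (2, 8, -7).
v_3 = A·v_2 = (3, 1, -26).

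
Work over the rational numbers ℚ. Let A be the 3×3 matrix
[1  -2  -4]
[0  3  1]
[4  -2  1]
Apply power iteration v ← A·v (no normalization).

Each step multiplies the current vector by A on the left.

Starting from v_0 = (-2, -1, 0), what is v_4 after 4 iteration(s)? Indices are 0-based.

v_0 = (-2, -1, 0).
v_1 = A·v_0 = (0, -3, -6).
v_2 = A·v_1 = (30, -15, 0).
v_3 = A·v_2 = (60, -45, 150).
v_4 = A·v_3 = (-450, 15, 480).

v_4 = (-450, 15, 480)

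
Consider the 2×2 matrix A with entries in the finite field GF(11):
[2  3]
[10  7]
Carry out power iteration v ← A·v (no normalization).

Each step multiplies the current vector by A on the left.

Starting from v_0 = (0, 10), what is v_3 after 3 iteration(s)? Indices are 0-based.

v_3 = (6, 2)

v_0 = (0, 10).
v_1 = A·v_0 = (8, 4).
v_2 = A·v_1 = (6, 9).
v_3 = A·v_2 = (6, 2).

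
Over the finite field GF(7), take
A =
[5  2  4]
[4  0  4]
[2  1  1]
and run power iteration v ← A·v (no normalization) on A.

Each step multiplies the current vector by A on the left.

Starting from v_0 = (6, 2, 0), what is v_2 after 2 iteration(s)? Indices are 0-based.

v_2 = (1, 3, 1)

v_0 = (6, 2, 0).
v_1 = A·v_0 = (6, 3, 0).
v_2 = A·v_1 = (1, 3, 1).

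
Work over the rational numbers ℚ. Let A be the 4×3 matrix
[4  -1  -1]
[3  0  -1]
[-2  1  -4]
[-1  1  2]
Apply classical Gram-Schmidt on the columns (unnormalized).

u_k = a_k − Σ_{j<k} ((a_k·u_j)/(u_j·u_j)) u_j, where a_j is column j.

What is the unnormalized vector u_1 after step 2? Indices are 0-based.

u_1 = (-1/15, 7/10, 8/15, 23/30)

Step 1: u_0 = a_0 = (4, 3, -2, -1).
Step 2: u_1 = a_1 − (-7/30)·u_0 = (-1/15, 7/10, 8/15, 23/30).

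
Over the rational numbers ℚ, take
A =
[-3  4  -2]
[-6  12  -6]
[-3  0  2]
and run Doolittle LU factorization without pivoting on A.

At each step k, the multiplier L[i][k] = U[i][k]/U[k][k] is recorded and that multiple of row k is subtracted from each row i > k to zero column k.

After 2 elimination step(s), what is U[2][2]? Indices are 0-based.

U[2][2] = 2

Step 1: pivot at (0,0) is -3.
  row1 ← row1 − (2)·row0  ⇒  L[1][0]=2, U row1=(0, 4, -2)
  row2 ← row2 − (1)·row0  ⇒  L[2][0]=1, U row2=(0, -4, 4)
Step 2: pivot at (1,1) is 4.
  row2 ← row2 − (-1)·row1  ⇒  L[2][1]=-1, U row2=(0, 0, 2)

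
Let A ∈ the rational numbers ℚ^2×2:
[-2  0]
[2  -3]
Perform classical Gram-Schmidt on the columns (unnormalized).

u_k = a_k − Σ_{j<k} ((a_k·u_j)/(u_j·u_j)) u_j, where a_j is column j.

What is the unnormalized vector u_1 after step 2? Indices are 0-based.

Step 1: u_0 = a_0 = (-2, 2).
Step 2: u_1 = a_1 − (-3/4)·u_0 = (-3/2, -3/2).

u_1 = (-3/2, -3/2)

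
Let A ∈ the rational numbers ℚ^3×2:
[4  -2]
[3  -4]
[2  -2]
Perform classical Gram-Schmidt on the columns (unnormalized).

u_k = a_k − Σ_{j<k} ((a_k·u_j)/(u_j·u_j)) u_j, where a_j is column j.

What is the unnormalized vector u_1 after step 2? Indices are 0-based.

u_1 = (38/29, -44/29, -10/29)

Step 1: u_0 = a_0 = (4, 3, 2).
Step 2: u_1 = a_1 − (-24/29)·u_0 = (38/29, -44/29, -10/29).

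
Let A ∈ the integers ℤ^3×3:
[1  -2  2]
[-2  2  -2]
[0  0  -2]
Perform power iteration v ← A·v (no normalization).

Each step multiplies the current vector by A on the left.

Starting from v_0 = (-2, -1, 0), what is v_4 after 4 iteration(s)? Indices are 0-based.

v_4 = (-44, 56, 0)

v_0 = (-2, -1, 0).
v_1 = A·v_0 = (0, 2, 0).
v_2 = A·v_1 = (-4, 4, 0).
v_3 = A·v_2 = (-12, 16, 0).
v_4 = A·v_3 = (-44, 56, 0).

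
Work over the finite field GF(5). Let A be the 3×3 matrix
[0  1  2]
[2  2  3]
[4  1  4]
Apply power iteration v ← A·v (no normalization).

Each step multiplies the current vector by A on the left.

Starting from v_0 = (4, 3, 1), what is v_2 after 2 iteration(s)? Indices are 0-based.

v_2 = (3, 3, 4)

v_0 = (4, 3, 1).
v_1 = A·v_0 = (0, 2, 3).
v_2 = A·v_1 = (3, 3, 4).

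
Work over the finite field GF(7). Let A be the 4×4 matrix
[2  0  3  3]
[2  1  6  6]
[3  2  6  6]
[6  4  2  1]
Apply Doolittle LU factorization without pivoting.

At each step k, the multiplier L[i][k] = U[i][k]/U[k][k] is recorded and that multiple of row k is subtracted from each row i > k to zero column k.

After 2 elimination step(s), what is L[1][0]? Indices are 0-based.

L[1][0] = 1

[col 0] pivot 2
  R1 -= 1*R0 → (0, 1, 3, 3)  (L[1][0] := 1)
  R2 -= 5*R0 → (0, 2, 5, 5)  (L[2][0] := 5)
  R3 -= 3*R0 → (0, 4, 0, 6)  (L[3][0] := 3)
[col 1] pivot 1
  R2 -= 2*R1 → (0, 0, 6, 6)  (L[2][1] := 2)
  R3 -= 4*R1 → (0, 0, 2, 1)  (L[3][1] := 4)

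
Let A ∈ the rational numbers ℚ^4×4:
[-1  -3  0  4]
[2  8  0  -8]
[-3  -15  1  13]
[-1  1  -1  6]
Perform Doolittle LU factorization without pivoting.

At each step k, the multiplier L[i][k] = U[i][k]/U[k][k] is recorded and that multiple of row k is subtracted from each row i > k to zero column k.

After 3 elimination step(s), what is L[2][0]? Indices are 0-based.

Step 1: pivot at (0,0) is -1.
  row1 ← row1 − (-2)·row0  ⇒  L[1][0]=-2, U row1=(0, 2, 0, 0)
  row2 ← row2 − (3)·row0  ⇒  L[2][0]=3, U row2=(0, -6, 1, 1)
  row3 ← row3 − (1)·row0  ⇒  L[3][0]=1, U row3=(0, 4, -1, 2)
Step 2: pivot at (1,1) is 2.
  row2 ← row2 − (-3)·row1  ⇒  L[2][1]=-3, U row2=(0, 0, 1, 1)
  row3 ← row3 − (2)·row1  ⇒  L[3][1]=2, U row3=(0, 0, -1, 2)
Step 3: pivot at (2,2) is 1.
  row3 ← row3 − (-1)·row2  ⇒  L[3][2]=-1, U row3=(0, 0, 0, 3)

L[2][0] = 3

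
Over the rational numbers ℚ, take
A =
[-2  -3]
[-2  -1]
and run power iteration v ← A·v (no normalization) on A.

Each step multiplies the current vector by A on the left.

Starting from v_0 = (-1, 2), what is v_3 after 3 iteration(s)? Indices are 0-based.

v_3 = (-40, -24)

v_0 = (-1, 2).
v_1 = A·v_0 = (-4, 0).
v_2 = A·v_1 = (8, 8).
v_3 = A·v_2 = (-40, -24).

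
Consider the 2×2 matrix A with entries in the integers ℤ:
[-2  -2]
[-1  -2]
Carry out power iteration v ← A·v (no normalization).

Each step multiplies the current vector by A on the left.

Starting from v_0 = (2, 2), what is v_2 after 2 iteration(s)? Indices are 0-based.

v_0 = (2, 2).
v_1 = A·v_0 = (-8, -6).
v_2 = A·v_1 = (28, 20).

v_2 = (28, 20)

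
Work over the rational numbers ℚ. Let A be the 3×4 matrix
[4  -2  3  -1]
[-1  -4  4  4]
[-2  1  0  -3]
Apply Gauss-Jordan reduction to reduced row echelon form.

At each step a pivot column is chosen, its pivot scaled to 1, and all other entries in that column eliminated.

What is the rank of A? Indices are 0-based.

[1] R0 /= 4  ⇒  (1, -1/2, 3/4, -1/4)
     R1 -= -1·R0  ⇒  (0, -9/2, 19/4, 15/4)
     R2 -= -2·R0  ⇒  (0, 0, 3/2, -7/2)
[2] R1 /= -9/2  ⇒  (0, 1, -19/18, -5/6)
     R0 -= -1/2·R1  ⇒  (1, 0, 2/9, -2/3)
[3] R2 /= 3/2  ⇒  (0, 0, 1, -7/3)
     R0 -= 2/9·R2  ⇒  (1, 0, 0, -4/27)
     R1 -= -19/18·R2  ⇒  (0, 1, 0, -89/27)

rank = 3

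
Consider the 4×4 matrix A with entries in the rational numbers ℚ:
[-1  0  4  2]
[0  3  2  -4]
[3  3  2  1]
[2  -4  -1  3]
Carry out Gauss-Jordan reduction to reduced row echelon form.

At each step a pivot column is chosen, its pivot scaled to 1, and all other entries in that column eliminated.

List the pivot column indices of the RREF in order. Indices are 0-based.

pivot columns: 0, 1, 2, 3

pivot(0,0)=-1: scale R0 → (1, 0, -4, -2)
  clear (2,0): R2 −= (3)R0 → (0, 3, 14, 7)
  clear (3,0): R3 −= (2)R0 → (0, -4, 7, 7)
pivot(1,1)=3: scale R1 → (0, 1, 2/3, -4/3)
  clear (2,1): R2 −= (3)R1 → (0, 0, 12, 11)
  clear (3,1): R3 −= (-4)R1 → (0, 0, 29/3, 5/3)
pivot(2,2)=12: scale R2 → (0, 0, 1, 11/12)
  clear (0,2): R0 −= (-4)R2 → (1, 0, 0, 5/3)
  clear (1,2): R1 −= (2/3)R2 → (0, 1, 0, -35/18)
  clear (3,2): R3 −= (29/3)R2 → (0, 0, 0, -259/36)
pivot(3,3)=-259/36: scale R3 → (0, 0, 0, 1)
  clear (0,3): R0 −= (5/3)R3 → (1, 0, 0, 0)
  clear (1,3): R1 −= (-35/18)R3 → (0, 1, 0, 0)
  clear (2,3): R2 −= (11/12)R3 → (0, 0, 1, 0)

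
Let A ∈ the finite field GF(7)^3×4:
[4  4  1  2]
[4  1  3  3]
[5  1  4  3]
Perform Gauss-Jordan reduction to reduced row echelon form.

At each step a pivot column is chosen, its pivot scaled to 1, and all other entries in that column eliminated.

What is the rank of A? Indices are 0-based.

rank = 3

step 1: normalize row 0 (÷4) = (1, 1, 2, 4)
  row 1: subtract 4×row0 = (0, 4, 2, 1)
  row 2: subtract 5×row0 = (0, 3, 1, 4)
step 2: normalize row 1 (÷4) = (0, 1, 4, 2)
  row 0: subtract 1×row1 = (1, 0, 5, 2)
  row 2: subtract 3×row1 = (0, 0, 3, 5)
step 3: normalize row 2 (÷3) = (0, 0, 1, 4)
  row 0: subtract 5×row2 = (1, 0, 0, 3)
  row 1: subtract 4×row2 = (0, 1, 0, 0)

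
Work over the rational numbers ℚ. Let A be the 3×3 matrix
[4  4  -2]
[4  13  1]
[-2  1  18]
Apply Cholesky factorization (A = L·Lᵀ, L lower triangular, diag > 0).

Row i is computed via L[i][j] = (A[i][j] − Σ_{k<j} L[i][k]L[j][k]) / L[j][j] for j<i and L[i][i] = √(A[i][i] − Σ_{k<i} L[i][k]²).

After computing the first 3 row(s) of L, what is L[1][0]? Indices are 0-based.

Step 1: L[0][0] = √(4) = 2.
  L[1][0] = (4) / L[0][0] = 2.
Step 2: L[1][1] = √(9) = 3.
  L[2][0] = (-2) / L[0][0] = -1.
  L[2][1] = (3) / L[1][1] = 1.
Step 3: L[2][2] = √(16) = 4.

L[1][0] = 2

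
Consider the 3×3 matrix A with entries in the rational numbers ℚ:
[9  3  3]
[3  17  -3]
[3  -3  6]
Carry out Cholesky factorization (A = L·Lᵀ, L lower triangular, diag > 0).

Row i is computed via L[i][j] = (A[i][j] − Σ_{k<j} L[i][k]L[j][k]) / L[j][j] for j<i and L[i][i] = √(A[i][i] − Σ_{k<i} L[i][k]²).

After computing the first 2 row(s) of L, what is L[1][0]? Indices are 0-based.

Step 1: L[0][0] = √(9) = 3.
  L[1][0] = (3) / L[0][0] = 1.
Step 2: L[1][1] = √(16) = 4.

L[1][0] = 1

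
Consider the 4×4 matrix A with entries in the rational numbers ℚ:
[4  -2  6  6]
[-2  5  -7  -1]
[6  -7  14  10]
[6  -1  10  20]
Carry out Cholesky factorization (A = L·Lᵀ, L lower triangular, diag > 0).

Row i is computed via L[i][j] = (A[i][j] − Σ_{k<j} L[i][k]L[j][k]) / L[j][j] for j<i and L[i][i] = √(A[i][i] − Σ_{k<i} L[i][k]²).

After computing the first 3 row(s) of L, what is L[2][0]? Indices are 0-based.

L[2][0] = 3

Step 1: L[0][0] = √(4) = 2.
  L[1][0] = (-2) / L[0][0] = -1.
Step 2: L[1][1] = √(4) = 2.
  L[2][0] = (6) / L[0][0] = 3.
  L[2][1] = (-4) / L[1][1] = -2.
Step 3: L[2][2] = √(1) = 1.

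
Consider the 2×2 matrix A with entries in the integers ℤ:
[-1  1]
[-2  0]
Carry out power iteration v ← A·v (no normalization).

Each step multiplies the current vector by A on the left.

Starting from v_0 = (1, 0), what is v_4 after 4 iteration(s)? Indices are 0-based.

v_0 = (1, 0).
v_1 = A·v_0 = (-1, -2).
v_2 = A·v_1 = (-1, 2).
v_3 = A·v_2 = (3, 2).
v_4 = A·v_3 = (-1, -6).

v_4 = (-1, -6)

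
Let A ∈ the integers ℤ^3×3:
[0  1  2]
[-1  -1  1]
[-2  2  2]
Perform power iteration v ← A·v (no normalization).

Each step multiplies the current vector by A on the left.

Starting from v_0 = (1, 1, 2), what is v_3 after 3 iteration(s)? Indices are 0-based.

v_0 = (1, 1, 2).
v_1 = A·v_0 = (5, 0, 4).
v_2 = A·v_1 = (8, -1, -2).
v_3 = A·v_2 = (-5, -9, -22).

v_3 = (-5, -9, -22)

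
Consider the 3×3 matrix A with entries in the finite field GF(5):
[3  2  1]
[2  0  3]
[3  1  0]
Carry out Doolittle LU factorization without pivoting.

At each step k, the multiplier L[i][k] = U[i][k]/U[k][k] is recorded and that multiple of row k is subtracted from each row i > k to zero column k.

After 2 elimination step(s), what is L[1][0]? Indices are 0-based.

[col 0] pivot 3
  R1 -= 4*R0 → (0, 2, 4)  (L[1][0] := 4)
  R2 -= 1*R0 → (0, 4, 4)  (L[2][0] := 1)
[col 1] pivot 2
  R2 -= 2*R1 → (0, 0, 1)  (L[2][1] := 2)

L[1][0] = 4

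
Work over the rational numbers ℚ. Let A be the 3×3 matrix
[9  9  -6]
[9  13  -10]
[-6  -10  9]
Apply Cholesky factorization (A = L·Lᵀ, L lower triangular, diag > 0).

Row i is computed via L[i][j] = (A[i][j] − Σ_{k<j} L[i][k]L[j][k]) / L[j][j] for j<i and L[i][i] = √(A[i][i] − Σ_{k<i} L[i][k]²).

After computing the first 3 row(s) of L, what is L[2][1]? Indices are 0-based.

Step 1: L[0][0] = √(9) = 3.
  L[1][0] = (9) / L[0][0] = 3.
Step 2: L[1][1] = √(4) = 2.
  L[2][0] = (-6) / L[0][0] = -2.
  L[2][1] = (-4) / L[1][1] = -2.
Step 3: L[2][2] = √(1) = 1.

L[2][1] = -2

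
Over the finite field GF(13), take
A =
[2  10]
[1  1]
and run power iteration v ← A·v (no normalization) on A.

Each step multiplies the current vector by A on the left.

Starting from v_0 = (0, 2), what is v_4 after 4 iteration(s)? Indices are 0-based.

v_4 = (5, 6)

v_0 = (0, 2).
v_1 = A·v_0 = (7, 2).
v_2 = A·v_1 = (8, 9).
v_3 = A·v_2 = (2, 4).
v_4 = A·v_3 = (5, 6).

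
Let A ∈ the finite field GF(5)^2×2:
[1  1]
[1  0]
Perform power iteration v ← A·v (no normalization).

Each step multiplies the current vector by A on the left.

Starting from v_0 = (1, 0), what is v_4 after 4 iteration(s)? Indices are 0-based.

v_0 = (1, 0).
v_1 = A·v_0 = (1, 1).
v_2 = A·v_1 = (2, 1).
v_3 = A·v_2 = (3, 2).
v_4 = A·v_3 = (0, 3).

v_4 = (0, 3)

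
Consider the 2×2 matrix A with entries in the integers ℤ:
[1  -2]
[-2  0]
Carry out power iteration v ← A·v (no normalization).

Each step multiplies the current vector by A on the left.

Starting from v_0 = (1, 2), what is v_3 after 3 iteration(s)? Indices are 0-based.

v_0 = (1, 2).
v_1 = A·v_0 = (-3, -2).
v_2 = A·v_1 = (1, 6).
v_3 = A·v_2 = (-11, -2).

v_3 = (-11, -2)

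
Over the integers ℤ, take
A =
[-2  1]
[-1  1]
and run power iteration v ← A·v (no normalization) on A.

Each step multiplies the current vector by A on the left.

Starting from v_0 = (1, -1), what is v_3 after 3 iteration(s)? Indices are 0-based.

v_0 = (1, -1).
v_1 = A·v_0 = (-3, -2).
v_2 = A·v_1 = (4, 1).
v_3 = A·v_2 = (-7, -3).

v_3 = (-7, -3)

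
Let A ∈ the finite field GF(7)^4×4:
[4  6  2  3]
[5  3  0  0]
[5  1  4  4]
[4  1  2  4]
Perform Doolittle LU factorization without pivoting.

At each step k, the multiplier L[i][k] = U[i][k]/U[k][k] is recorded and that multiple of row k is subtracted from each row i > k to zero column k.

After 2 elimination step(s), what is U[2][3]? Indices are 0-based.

k=0: U[0][0]=4
  eliminate (1,0): mult=3, new row 1: (0, 6, 1, 5); set L[1][0]=3
  eliminate (2,0): mult=3, new row 2: (0, 4, 5, 2); set L[2][0]=3
  eliminate (3,0): mult=1, new row 3: (0, 2, 0, 1); set L[3][0]=1
k=1: U[1][1]=6
  eliminate (2,1): mult=3, new row 2: (0, 0, 2, 1); set L[2][1]=3
  eliminate (3,1): mult=5, new row 3: (0, 0, 2, 4); set L[3][1]=5

U[2][3] = 1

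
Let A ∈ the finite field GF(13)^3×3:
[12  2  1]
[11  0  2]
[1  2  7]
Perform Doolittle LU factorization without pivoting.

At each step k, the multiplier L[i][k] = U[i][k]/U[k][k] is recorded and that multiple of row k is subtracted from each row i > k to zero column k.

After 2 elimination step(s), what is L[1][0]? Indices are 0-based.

[col 0] pivot 12
  R1 -= 2*R0 → (0, 9, 0)  (L[1][0] := 2)
  R2 -= 12*R0 → (0, 4, 8)  (L[2][0] := 12)
[col 1] pivot 9
  R2 -= 12*R1 → (0, 0, 8)  (L[2][1] := 12)

L[1][0] = 2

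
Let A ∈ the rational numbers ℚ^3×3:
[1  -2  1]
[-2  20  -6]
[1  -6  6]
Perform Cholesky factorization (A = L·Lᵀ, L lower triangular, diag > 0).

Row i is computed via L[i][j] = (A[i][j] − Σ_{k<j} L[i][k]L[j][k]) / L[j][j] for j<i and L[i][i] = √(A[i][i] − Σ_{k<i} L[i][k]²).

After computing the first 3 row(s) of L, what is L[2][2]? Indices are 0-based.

Step 1: L[0][0] = √(1) = 1.
  L[1][0] = (-2) / L[0][0] = -2.
Step 2: L[1][1] = √(16) = 4.
  L[2][0] = (1) / L[0][0] = 1.
  L[2][1] = (-4) / L[1][1] = -1.
Step 3: L[2][2] = √(4) = 2.

L[2][2] = 2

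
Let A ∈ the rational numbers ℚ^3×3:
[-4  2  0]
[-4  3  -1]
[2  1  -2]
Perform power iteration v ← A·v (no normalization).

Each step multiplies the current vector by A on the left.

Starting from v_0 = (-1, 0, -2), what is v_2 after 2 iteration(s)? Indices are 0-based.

v_2 = (-4, 0, 10)

v_0 = (-1, 0, -2).
v_1 = A·v_0 = (4, 6, 2).
v_2 = A·v_1 = (-4, 0, 10).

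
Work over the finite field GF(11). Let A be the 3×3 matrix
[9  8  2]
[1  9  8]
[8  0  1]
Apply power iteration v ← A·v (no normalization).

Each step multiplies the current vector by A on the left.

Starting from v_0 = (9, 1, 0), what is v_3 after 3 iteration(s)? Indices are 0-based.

v_3 = (0, 9, 3)

v_0 = (9, 1, 0).
v_1 = A·v_0 = (1, 7, 6).
v_2 = A·v_1 = (0, 2, 3).
v_3 = A·v_2 = (0, 9, 3).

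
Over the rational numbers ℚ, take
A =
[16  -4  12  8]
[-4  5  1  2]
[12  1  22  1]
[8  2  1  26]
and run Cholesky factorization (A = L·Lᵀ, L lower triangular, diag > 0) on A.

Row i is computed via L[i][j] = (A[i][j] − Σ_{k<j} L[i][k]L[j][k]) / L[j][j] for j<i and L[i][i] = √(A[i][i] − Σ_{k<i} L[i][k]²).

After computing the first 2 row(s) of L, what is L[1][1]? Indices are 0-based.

L[1][1] = 2

Step 1: L[0][0] = √(16) = 4.
  L[1][0] = (-4) / L[0][0] = -1.
Step 2: L[1][1] = √(4) = 2.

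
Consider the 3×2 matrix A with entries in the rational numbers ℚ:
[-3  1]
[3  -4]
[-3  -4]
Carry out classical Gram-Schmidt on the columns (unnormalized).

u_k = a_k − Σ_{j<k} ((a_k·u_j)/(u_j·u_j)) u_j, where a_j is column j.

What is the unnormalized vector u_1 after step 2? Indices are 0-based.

u_1 = (2/3, -11/3, -13/3)

Step 1: u_0 = a_0 = (-3, 3, -3).
Step 2: u_1 = a_1 − (-1/9)·u_0 = (2/3, -11/3, -13/3).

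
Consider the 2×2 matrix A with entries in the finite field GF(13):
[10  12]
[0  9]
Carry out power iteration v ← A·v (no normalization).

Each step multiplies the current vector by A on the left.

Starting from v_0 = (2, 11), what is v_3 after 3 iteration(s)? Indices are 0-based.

v_0 = (2, 11).
v_1 = A·v_0 = (9, 8).
v_2 = A·v_1 = (4, 7).
v_3 = A·v_2 = (7, 11).

v_3 = (7, 11)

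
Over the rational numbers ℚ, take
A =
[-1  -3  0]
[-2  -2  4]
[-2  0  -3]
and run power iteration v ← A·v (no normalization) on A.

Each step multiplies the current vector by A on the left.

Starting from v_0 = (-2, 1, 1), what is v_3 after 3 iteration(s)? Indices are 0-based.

v_0 = (-2, 1, 1).
v_1 = A·v_0 = (-1, 6, 1).
v_2 = A·v_1 = (-17, -6, -1).
v_3 = A·v_2 = (35, 42, 37).

v_3 = (35, 42, 37)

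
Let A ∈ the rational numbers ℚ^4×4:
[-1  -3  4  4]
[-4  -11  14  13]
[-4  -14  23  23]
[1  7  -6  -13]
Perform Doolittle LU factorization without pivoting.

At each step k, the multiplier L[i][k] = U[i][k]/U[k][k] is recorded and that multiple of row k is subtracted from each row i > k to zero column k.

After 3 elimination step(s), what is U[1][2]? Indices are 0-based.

k=0: U[0][0]=-1
  eliminate (1,0): mult=4, new row 1: (0, 1, -2, -3); set L[1][0]=4
  eliminate (2,0): mult=4, new row 2: (0, -2, 7, 7); set L[2][0]=4
  eliminate (3,0): mult=-1, new row 3: (0, 4, -2, -9); set L[3][0]=-1
k=1: U[1][1]=1
  eliminate (2,1): mult=-2, new row 2: (0, 0, 3, 1); set L[2][1]=-2
  eliminate (3,1): mult=4, new row 3: (0, 0, 6, 3); set L[3][1]=4
k=2: U[2][2]=3
  eliminate (3,2): mult=2, new row 3: (0, 0, 0, 1); set L[3][2]=2

U[1][2] = -2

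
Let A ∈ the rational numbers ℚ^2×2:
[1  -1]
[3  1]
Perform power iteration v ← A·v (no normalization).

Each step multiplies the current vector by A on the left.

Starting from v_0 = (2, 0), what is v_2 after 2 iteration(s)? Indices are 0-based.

v_0 = (2, 0).
v_1 = A·v_0 = (2, 6).
v_2 = A·v_1 = (-4, 12).

v_2 = (-4, 12)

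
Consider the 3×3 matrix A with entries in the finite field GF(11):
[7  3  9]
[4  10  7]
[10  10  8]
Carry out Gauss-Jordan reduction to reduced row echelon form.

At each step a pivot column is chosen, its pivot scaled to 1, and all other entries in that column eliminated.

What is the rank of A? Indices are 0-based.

step 1: normalize row 0 (÷7) = (1, 2, 6)
  row 1: subtract 4×row0 = (0, 2, 5)
  row 2: subtract 10×row0 = (0, 1, 3)
step 2: normalize row 1 (÷2) = (0, 1, 8)
  row 0: subtract 2×row1 = (1, 0, 1)
  row 2: subtract 1×row1 = (0, 0, 6)
step 3: normalize row 2 (÷6) = (0, 0, 1)
  row 0: subtract 1×row2 = (1, 0, 0)
  row 1: subtract 8×row2 = (0, 1, 0)

rank = 3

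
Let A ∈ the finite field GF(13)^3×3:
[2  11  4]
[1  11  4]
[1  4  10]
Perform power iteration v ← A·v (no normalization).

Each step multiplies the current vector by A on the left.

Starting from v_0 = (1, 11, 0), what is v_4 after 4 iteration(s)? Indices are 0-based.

v_4 = (3, 11, 0)

v_0 = (1, 11, 0).
v_1 = A·v_0 = (6, 5, 6).
v_2 = A·v_1 = (0, 7, 8).
v_3 = A·v_2 = (5, 5, 4).
v_4 = A·v_3 = (3, 11, 0).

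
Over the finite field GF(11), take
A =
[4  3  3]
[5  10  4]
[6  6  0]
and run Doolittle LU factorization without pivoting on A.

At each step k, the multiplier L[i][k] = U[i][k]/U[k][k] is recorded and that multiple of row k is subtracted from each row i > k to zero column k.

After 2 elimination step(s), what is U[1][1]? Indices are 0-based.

U[1][1] = 9

Step 1: pivot at (0,0) is 4.
  row1 ← row1 − (4)·row0  ⇒  L[1][0]=4, U row1=(0, 9, 3)
  row2 ← row2 − (7)·row0  ⇒  L[2][0]=7, U row2=(0, 7, 1)
Step 2: pivot at (1,1) is 9.
  row2 ← row2 − (2)·row1  ⇒  L[2][1]=2, U row2=(0, 0, 6)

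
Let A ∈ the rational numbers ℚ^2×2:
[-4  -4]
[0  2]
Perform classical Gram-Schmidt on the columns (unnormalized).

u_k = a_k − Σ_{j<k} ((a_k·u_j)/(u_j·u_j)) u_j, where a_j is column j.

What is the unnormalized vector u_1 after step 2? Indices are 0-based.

Step 1: u_0 = a_0 = (-4, 0).
Step 2: u_1 = a_1 − (1)·u_0 = (0, 2).

u_1 = (0, 2)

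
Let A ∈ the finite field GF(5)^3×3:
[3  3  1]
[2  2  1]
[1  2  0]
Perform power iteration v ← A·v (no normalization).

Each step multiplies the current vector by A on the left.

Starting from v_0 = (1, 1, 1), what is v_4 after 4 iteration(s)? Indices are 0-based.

v_4 = (0, 1, 3)

v_0 = (1, 1, 1).
v_1 = A·v_0 = (2, 0, 3).
v_2 = A·v_1 = (4, 2, 2).
v_3 = A·v_2 = (0, 4, 3).
v_4 = A·v_3 = (0, 1, 3).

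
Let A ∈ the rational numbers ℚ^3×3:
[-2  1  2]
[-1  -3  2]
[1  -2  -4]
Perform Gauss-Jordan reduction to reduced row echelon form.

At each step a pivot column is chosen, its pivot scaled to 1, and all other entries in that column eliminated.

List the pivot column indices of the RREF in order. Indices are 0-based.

pivot columns: 0, 1, 2

pivot(0,0)=-2: scale R0 → (1, -1/2, -1)
  clear (1,0): R1 −= (-1)R0 → (0, -7/2, 1)
  clear (2,0): R2 −= (1)R0 → (0, -3/2, -3)
pivot(1,1)=-7/2: scale R1 → (0, 1, -2/7)
  clear (0,1): R0 −= (-1/2)R1 → (1, 0, -8/7)
  clear (2,1): R2 −= (-3/2)R1 → (0, 0, -24/7)
pivot(2,2)=-24/7: scale R2 → (0, 0, 1)
  clear (0,2): R0 −= (-8/7)R2 → (1, 0, 0)
  clear (1,2): R1 −= (-2/7)R2 → (0, 1, 0)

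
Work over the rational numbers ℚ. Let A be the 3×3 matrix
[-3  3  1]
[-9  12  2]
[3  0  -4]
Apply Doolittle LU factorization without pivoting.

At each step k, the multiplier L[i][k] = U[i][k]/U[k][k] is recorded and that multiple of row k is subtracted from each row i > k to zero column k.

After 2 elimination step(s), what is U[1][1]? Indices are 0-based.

[col 0] pivot -3
  R1 -= 3*R0 → (0, 3, -1)  (L[1][0] := 3)
  R2 -= -1*R0 → (0, 3, -3)  (L[2][0] := -1)
[col 1] pivot 3
  R2 -= 1*R1 → (0, 0, -2)  (L[2][1] := 1)

U[1][1] = 3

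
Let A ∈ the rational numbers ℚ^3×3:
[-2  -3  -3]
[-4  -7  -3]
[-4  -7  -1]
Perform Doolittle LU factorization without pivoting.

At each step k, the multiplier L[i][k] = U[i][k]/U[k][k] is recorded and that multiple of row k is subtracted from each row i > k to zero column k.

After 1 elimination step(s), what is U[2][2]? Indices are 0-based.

U[2][2] = 5

Step 1: pivot at (0,0) is -2.
  row1 ← row1 − (2)·row0  ⇒  L[1][0]=2, U row1=(0, -1, 3)
  row2 ← row2 − (2)·row0  ⇒  L[2][0]=2, U row2=(0, -1, 5)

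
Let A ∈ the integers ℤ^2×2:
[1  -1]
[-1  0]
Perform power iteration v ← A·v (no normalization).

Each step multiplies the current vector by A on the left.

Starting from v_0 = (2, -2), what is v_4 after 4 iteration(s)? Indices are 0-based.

v_4 = (16, -10)

v_0 = (2, -2).
v_1 = A·v_0 = (4, -2).
v_2 = A·v_1 = (6, -4).
v_3 = A·v_2 = (10, -6).
v_4 = A·v_3 = (16, -10).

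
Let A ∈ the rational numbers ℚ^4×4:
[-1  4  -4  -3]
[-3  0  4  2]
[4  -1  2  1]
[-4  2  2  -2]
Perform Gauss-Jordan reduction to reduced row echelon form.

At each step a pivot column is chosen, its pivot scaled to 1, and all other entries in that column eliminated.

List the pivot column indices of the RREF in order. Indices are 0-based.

pivot columns: 0, 1, 2, 3

[1] R0 /= -1  ⇒  (1, -4, 4, 3)
     R1 -= -3·R0  ⇒  (0, -12, 16, 11)
     R2 -= 4·R0  ⇒  (0, 15, -14, -11)
     R3 -= -4·R0  ⇒  (0, -14, 18, 10)
[2] R1 /= -12  ⇒  (0, 1, -4/3, -11/12)
     R0 -= -4·R1  ⇒  (1, 0, -4/3, -2/3)
     R2 -= 15·R1  ⇒  (0, 0, 6, 11/4)
     R3 -= -14·R1  ⇒  (0, 0, -2/3, -17/6)
[3] R2 /= 6  ⇒  (0, 0, 1, 11/24)
     R0 -= -4/3·R2  ⇒  (1, 0, 0, -1/18)
     R1 -= -4/3·R2  ⇒  (0, 1, 0, -11/36)
     R3 -= -2/3·R2  ⇒  (0, 0, 0, -91/36)
[4] R3 /= -91/36  ⇒  (0, 0, 0, 1)
     R0 -= -1/18·R3  ⇒  (1, 0, 0, 0)
     R1 -= -11/36·R3  ⇒  (0, 1, 0, 0)
     R2 -= 11/24·R3  ⇒  (0, 0, 1, 0)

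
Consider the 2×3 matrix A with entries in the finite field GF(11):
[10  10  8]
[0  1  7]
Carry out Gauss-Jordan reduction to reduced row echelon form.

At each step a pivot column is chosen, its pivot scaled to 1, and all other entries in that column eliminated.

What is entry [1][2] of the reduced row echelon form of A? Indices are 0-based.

pivot(0,0)=10: scale R0 → (1, 1, 3)
pivot(1,1)=1: scale R1 → (0, 1, 7)
  clear (0,1): R0 −= (1)R1 → (1, 0, 7)

M[1][2] = 7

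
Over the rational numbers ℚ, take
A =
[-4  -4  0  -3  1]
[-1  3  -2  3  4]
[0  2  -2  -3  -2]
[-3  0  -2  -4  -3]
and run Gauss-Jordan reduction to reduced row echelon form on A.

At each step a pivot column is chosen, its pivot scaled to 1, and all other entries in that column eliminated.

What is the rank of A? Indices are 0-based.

rank = 4

[1] R0 /= -4  ⇒  (1, 1, 0, 3/4, -1/4)
     R1 -= -1·R0  ⇒  (0, 4, -2, 15/4, 15/4)
     R3 -= -3·R0  ⇒  (0, 3, -2, -7/4, -15/4)
[2] R1 /= 4  ⇒  (0, 1, -1/2, 15/16, 15/16)
     R0 -= 1·R1  ⇒  (1, 0, 1/2, -3/16, -19/16)
     R2 -= 2·R1  ⇒  (0, 0, -1, -39/8, -31/8)
     R3 -= 3·R1  ⇒  (0, 0, -1/2, -73/16, -105/16)
[3] R2 /= -1  ⇒  (0, 0, 1, 39/8, 31/8)
     R0 -= 1/2·R2  ⇒  (1, 0, 0, -21/8, -25/8)
     R1 -= -1/2·R2  ⇒  (0, 1, 0, 27/8, 23/8)
     R3 -= -1/2·R2  ⇒  (0, 0, 0, -17/8, -37/8)
[4] R3 /= -17/8  ⇒  (0, 0, 0, 1, 37/17)
     R0 -= -21/8·R3  ⇒  (1, 0, 0, 0, 44/17)
     R1 -= 27/8·R3  ⇒  (0, 1, 0, 0, -76/17)
     R2 -= 39/8·R3  ⇒  (0, 0, 1, 0, -229/34)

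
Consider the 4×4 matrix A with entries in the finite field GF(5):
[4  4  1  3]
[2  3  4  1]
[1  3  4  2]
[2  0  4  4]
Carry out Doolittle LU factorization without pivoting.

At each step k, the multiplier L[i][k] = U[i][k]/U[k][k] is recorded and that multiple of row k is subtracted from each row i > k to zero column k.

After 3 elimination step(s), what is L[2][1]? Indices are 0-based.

Step 1: pivot at (0,0) is 4.
  row1 ← row1 − (3)·row0  ⇒  L[1][0]=3, U row1=(0, 1, 1, 2)
  row2 ← row2 − (4)·row0  ⇒  L[2][0]=4, U row2=(0, 2, 0, 0)
  row3 ← row3 − (3)·row0  ⇒  L[3][0]=3, U row3=(0, 3, 1, 0)
Step 2: pivot at (1,1) is 1.
  row2 ← row2 − (2)·row1  ⇒  L[2][1]=2, U row2=(0, 0, 3, 1)
  row3 ← row3 − (3)·row1  ⇒  L[3][1]=3, U row3=(0, 0, 3, 4)
Step 3: pivot at (2,2) is 3.
  row3 ← row3 − (1)·row2  ⇒  L[3][2]=1, U row3=(0, 0, 0, 3)

L[2][1] = 2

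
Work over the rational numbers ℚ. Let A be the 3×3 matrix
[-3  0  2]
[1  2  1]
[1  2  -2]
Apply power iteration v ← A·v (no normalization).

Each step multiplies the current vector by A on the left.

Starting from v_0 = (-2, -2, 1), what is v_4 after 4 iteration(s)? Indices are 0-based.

v_4 = (-620, -32, 232)

v_0 = (-2, -2, 1).
v_1 = A·v_0 = (8, -5, -8).
v_2 = A·v_1 = (-40, -10, 14).
v_3 = A·v_2 = (148, -46, -88).
v_4 = A·v_3 = (-620, -32, 232).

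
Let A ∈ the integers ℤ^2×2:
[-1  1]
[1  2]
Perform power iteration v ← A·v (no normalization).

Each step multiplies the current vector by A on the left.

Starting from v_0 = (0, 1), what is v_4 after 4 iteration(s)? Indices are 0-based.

v_4 = (7, 26)

v_0 = (0, 1).
v_1 = A·v_0 = (1, 2).
v_2 = A·v_1 = (1, 5).
v_3 = A·v_2 = (4, 11).
v_4 = A·v_3 = (7, 26).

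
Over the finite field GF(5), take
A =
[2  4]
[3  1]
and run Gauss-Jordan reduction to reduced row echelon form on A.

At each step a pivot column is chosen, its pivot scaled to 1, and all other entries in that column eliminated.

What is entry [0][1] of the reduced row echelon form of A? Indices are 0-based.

[1] R0 /= 2  ⇒  (1, 2)
     R1 -= 3·R0  ⇒  (0, 0)
column 1 empty below row 1

M[0][1] = 2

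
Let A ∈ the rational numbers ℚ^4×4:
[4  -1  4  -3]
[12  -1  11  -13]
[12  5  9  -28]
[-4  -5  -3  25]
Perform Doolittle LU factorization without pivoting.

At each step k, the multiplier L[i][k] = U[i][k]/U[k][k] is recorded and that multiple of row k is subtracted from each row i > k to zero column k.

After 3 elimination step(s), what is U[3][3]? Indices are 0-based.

U[3][3] = 4

k=0: U[0][0]=4
  eliminate (1,0): mult=3, new row 1: (0, 2, -1, -4); set L[1][0]=3
  eliminate (2,0): mult=3, new row 2: (0, 8, -3, -19); set L[2][0]=3
  eliminate (3,0): mult=-1, new row 3: (0, -6, 1, 22); set L[3][0]=-1
k=1: U[1][1]=2
  eliminate (2,1): mult=4, new row 2: (0, 0, 1, -3); set L[2][1]=4
  eliminate (3,1): mult=-3, new row 3: (0, 0, -2, 10); set L[3][1]=-3
k=2: U[2][2]=1
  eliminate (3,2): mult=-2, new row 3: (0, 0, 0, 4); set L[3][2]=-2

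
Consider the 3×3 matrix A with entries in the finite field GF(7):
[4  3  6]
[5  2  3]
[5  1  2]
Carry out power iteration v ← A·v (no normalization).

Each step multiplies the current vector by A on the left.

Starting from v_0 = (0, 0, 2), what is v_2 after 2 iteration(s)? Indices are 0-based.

v_0 = (0, 0, 2).
v_1 = A·v_0 = (5, 6, 4).
v_2 = A·v_1 = (6, 0, 4).

v_2 = (6, 0, 4)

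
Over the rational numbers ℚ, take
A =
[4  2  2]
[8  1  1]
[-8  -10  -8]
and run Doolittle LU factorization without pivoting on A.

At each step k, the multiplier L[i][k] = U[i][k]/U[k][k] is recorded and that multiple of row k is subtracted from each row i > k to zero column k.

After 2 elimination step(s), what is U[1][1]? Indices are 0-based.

k=0: U[0][0]=4
  eliminate (1,0): mult=2, new row 1: (0, -3, -3); set L[1][0]=2
  eliminate (2,0): mult=-2, new row 2: (0, -6, -4); set L[2][0]=-2
k=1: U[1][1]=-3
  eliminate (2,1): mult=2, new row 2: (0, 0, 2); set L[2][1]=2

U[1][1] = -3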